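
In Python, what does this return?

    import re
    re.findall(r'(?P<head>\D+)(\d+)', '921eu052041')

[('eu', '052041')]

Pattern: one or more of a non-digit (captured as 'head'); then one or more of a digit (captured).
Scanning left to right: at [3:11] match 'eu052041', groups = ('eu', '052041').
`findall` packs the 2 group values into a tuple for every match.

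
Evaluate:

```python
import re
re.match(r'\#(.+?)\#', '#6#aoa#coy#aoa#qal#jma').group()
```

'#6#'

Because the quantifier is non-greedy, it stops expanding at the earliest point where the rest of the pattern can succeed.
With `match`, the pattern is implicitly anchored at the beginning.
The match spans [0:3] → '#6#'.
Captured: group 1 = '6'.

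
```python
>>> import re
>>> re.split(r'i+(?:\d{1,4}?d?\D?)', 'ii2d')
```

This matches one or more of a literal 'i'; then 1 to 4 of a digit (lazy), then optionally the literal 'd', then optionally a non-digit (non-capturing group).
`split` removes every match and returns the 2 fragments in between.

['', '']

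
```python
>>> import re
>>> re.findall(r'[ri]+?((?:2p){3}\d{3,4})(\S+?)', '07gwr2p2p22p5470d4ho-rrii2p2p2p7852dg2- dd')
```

Lazy quantifiers expand one character at a time until the remainder of the pattern can match.
`findall` packs the 2 group values into a tuple for every match.

[('2p2p2p7852', 'd')]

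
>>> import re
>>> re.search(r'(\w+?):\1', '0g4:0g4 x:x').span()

(0, 7)

`\1` is not a pattern — it's the concrete string captured by group 1, re-applied verbatim.
The match spans [0:7] → '0g4:0g4'.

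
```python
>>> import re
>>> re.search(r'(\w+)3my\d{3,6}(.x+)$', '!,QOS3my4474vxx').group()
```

'QOS3my4474vxx'

Pattern: one or more of a word character (captured); then the literal '3my', then 3 to 6 of a digit; then any character, then one or more of the literal 'x' (captured); then anchored at the end.
`re.search` tries every starting position until one works.
The match spans [2:15] → 'QOS3my4474vxx'.
Captured: group 1 = 'QOS', group 2 = 'vxx'.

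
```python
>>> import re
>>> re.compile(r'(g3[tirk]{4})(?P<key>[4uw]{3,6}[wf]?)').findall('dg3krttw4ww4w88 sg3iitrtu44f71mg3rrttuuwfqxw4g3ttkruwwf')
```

[('g3krtt', 'w4ww4w'), ('g3rrtt', 'uuwf'), ('g3ttkr', 'uwwf')]

This matches the literal 'g3', then exactly 4 of one of [tirk] (captured); then 3 to 6 of one of [4uw], then optionally one of [wf] (captured as 'key').
2 groups means each result is a tuple of 2 captured strings — 3 here.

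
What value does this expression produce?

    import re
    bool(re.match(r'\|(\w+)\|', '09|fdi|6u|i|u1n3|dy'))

False

With `match`, the pattern is implicitly anchored at the beginning.
Here position 0 doesn't satisfy it, so the call returns None, and `bool(None)` is False.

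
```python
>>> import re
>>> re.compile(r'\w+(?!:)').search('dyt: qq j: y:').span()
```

The negative lookaround is zero-width — it rules out positions where the adjacent text would match, without consuming anything.
Unlike `match`, `search` isn't anchored — it looks for the pattern anywhere in the string.
The match spans [0:2] → 'dy'.

(0, 2)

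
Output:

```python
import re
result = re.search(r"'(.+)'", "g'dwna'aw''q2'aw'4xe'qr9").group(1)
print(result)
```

`re.search` scans for the first position where the pattern succeeds.
The match spans [1:21] → "'dwna'aw''q2'aw'4xe'".
Captured: group 1 = "dwna'aw''q2'aw'4xe".

dwna'aw''q2'aw'4xe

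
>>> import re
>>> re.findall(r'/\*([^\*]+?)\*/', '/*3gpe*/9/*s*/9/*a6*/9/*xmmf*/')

['3gpe', 's', 'a6', 'xmmf']

Walking the string: at [0:8] match '/*3gpe*/', group 1 = '3gpe'; at [9:14] match '/*s*/', group 1 = 's'; at [15:21] match '/*a6*/', group 1 = 'a6'; at [22:30] match '/*xmmf*/', group 1 = 'xmmf'.
Because there's exactly one group, `findall` drops the full match and keeps group 1 from each hit.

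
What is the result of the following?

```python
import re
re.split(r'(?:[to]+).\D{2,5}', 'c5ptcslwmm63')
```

['c5p', '63']

Pattern: one or more of one of [to] (non-capturing group); then any character, then 2 to 5 of a non-digit.
Matches to split on: at [3:10] → 'tcslwmm'.
Each match becomes a cut point; 2 segments remain.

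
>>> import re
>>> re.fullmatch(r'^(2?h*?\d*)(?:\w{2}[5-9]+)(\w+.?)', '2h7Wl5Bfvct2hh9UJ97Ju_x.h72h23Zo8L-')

None

This matches anchored at the start of the string; then optionally a literal '2', then zero or more of the literal 'h' (lazy), then zero or more of a digit (captured); then exactly 2 of a word character, then one or more of a character in [5-9] (non-capturing group); then one or more of a word character, then optionally any character (captured).
`re.fullmatch` requires the pattern to consume the entire string.
Here the string isn't matched end-to-end, so the call returns None.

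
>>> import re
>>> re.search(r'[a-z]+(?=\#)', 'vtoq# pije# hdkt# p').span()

Because the assertion is zero-width, the text it checks is not consumed and won't appear in the result.
The match spans [0:4] → 'vtoq'.

(0, 4)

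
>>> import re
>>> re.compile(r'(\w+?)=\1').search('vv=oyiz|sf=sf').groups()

('sf',)

The match spans [8:13] → 'sf=sf'.
Captured: group 1 = 'sf'.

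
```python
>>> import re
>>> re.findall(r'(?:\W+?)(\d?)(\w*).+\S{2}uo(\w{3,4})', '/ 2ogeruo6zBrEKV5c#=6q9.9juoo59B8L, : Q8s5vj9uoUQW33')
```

[('', '', 'UQW3')]

Pattern: one or more of a non-word character (lazy) (non-capturing group); then optionally a digit (captured); then zero or more of a word character (captured); then one or more of any character, then exactly 2 of a non-whitespace character, then the literal 'uo'; then 3 to 4 of a word character (captured).
Lazy quantifiers expand one character at a time until the remainder of the pattern can match.
Walking the string: at [0:51] match '/ 2ogeruo6zBrEKV5c#=6q9.9juoo59B8L, : Q8s5vj9uoUQW3', groups = ('', '', 'UQW3').
3 groups means the one result is a tuple of 3 captured strings — 1 here.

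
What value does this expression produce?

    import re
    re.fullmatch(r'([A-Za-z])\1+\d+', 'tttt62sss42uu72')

A backreference is literal: `\1` must see the identical characters the first group matched.
`fullmatch` succeeds only if the pattern covers the string from start to end.
Here the pattern can't cover the whole string, so the call returns None.

None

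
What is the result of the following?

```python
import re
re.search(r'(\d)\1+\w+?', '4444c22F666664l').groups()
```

('4',)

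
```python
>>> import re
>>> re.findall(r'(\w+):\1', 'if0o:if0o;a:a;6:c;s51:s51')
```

['if0o', 'a', 's51']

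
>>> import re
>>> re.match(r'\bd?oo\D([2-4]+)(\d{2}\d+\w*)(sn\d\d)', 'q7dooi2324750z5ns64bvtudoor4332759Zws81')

None

With `match`, the pattern is implicitly anchored at the beginning.
Here the pattern fails at index 0, so the call returns None.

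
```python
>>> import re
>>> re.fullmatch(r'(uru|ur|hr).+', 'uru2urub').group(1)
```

The match spans [0:8] → 'uru2urub'.
Captured: group 1 = 'uru'.

'uru'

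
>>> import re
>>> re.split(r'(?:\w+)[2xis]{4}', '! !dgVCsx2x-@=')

['! !', '-@=']

Pattern: one or more of a word character (non-capturing group); then exactly 4 of one of [2xis].
Matches to split on: at [3:11] → 'dgVCsx2x'.
Splitting on the pattern gives 2 pieces.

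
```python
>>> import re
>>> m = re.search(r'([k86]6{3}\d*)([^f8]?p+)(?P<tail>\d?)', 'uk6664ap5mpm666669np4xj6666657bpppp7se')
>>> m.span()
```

The match spans [1:9] → 'k6664ap5'.

(1, 9)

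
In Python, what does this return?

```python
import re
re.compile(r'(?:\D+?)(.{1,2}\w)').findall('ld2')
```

['d2']

The pattern matches one or more of a non-digit (lazy) (non-capturing group); then 1 to 2 of any character, then a word character (captured).
`findall` collects group 1 from the one match (1 total).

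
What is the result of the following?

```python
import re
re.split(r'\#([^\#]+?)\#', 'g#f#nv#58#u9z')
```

['g', 'f', 'nv', '58', 'u9z']

`re.split` interleaves the captured-group text with the surrounding fragments.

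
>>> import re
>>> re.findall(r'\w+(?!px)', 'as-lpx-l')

['as', 'lpx', 'l']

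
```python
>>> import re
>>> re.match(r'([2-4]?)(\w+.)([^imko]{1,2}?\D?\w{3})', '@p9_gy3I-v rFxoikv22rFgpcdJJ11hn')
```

Pattern: optionally a character in [2-4] (captured); then one or more of a word character, then any character (captured); then 1 to 2 of any character except [imko] (lazy), then optionally a non-digit, then exactly 3 of a word character (captured).
With `match`, the pattern is implicitly anchored at the beginning.
Here position 0 doesn't satisfy it, so the call returns None.

None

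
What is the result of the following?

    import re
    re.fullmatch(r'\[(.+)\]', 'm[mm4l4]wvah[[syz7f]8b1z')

`fullmatch` succeeds only if the pattern covers the string from start to end.
Here the string isn't matched end-to-end, so the call returns None.

None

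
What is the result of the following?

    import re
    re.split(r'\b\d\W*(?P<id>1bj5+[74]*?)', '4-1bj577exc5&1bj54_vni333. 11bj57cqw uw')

['', '1bj5', '77exc5&1bj54_vni333. ', '1bj5', '7cqw uw']

The pattern matches a word boundary (`\b`, zero-width); then a digit; then zero or more of a non-word character; then the literal '1bj', then one or more of a literal '5', then zero or more of one of [74] (lazy) (captured as 'id').
With the lazy modifier that quantifier settles for the fewest repetitions that let the rest of the pattern succeed (the atoms after it are unaffected and can still be greedy).
Matches to split on: at [0:6] → '4-1bj5'; at [27:32] → '11bj5'.
The group in the pattern means `split` returns the separators' captures alongside the pieces.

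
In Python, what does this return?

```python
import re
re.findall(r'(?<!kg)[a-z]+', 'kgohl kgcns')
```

The negative lookahead/lookbehind blocks any match where the forbidden context is present.
Scanning left to right: at [0:5] → 'kgohl'; at [6:11] → 'kgcns'.
Since nothing is captured, `findall` lists the 2 matched substrings directly.

['kgohl', 'kgcns']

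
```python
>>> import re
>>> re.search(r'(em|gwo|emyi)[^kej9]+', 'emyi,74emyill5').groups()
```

('em',)

The match spans [0:7] → 'emyi,74'.
Captured: group 1 = 'em'.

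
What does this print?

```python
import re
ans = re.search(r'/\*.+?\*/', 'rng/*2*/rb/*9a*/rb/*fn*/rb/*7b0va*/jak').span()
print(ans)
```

(3, 8)

A `+?`/`*?`/`{m,n}?` starts at its minimum and grows only as far as needed for what follows to match.
Unlike `match`, `search` isn't anchored — it looks for the pattern anywhere in the string.
The match spans [3:8] → '/*2*/'.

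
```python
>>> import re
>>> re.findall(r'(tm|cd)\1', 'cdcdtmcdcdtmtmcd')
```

`\1` is not a pattern — it's the concrete string captured by group 1, re-applied verbatim.
Walking the string: at [0:4] match 'cdcd', group 1 = 'cd'; at [6:10] match 'cdcd', group 1 = 'cd'; at [10:14] match 'tmtm', group 1 = 'tm'.
`findall` collects group 1 from each match (3 total).

['cd', 'cd', 'tm']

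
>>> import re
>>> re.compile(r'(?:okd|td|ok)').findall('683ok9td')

Scanning left to right: at [3:5] → 'ok'; at [6:8] → 'td'.
Since nothing is captured, `findall` lists the 2 matched substrings directly.

['ok', 'td']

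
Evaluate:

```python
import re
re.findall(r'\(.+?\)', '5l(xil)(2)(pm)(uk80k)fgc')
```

With the lazy modifier that quantifier settles for the fewest repetitions that let the rest of the pattern succeed (the atoms after it are unaffected and can still be greedy).
Matches: at [2:7] → '(xil)'; at [7:10] → '(2)'; at [10:14] → '(pm)'; at [14:21] → '(uk80k)'.
`findall` yields the raw match text (4 of them) because the pattern has no groups.

['(xil)', '(2)', '(pm)', '(uk80k)']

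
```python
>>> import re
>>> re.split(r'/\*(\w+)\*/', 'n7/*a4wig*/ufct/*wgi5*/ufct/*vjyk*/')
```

Matches to split on: at [2:11] → '/*a4wig*/'; at [15:23] → '/*wgi5*/'; at [27:35] → '/*vjyk*/'.
`re.split` interleaves the captured-group text with the surrounding fragments.

['n7', 'a4wig', 'ufct', 'wgi5', 'ufct', 'vjyk', '']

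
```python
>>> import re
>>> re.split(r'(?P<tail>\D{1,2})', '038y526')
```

['038', 'y', '526']

This matches 1 to 2 of a non-digit (captured as 'tail').
Matches to split on: at [3:4] → 'y'.
Because the pattern has a capturing group, `split` also inserts each captured text between the pieces.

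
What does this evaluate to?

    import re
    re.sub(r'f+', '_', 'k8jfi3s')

'k8j_i3s'

Pattern: one or more of a literal 'f'.
Matches: at [3:4] → 'f'.
Every occurrence is swapped for '_'.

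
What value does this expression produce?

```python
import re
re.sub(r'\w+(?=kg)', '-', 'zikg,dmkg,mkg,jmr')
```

The lookaround is zero-width — it requires the adjacent text to match without consuming it, so the asserted text isn't part of the match.
Matches: at [0:2] → 'zi'; at [5:7] → 'dm'; at [10:11] → 'm'.
Each match is replaced by '-'.

'-kg,-kg,-kg,jmr'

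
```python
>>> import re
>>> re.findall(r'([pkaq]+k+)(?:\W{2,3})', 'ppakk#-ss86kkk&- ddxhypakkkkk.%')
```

['ppakk', 'kkk', 'pakkkkk']

The pattern matches one or more of one of [pkaq], then one or more of the literal 'k' (captured); then 2 to 3 of a non-word character (non-capturing group).
Walking the string: at [0:7] match 'ppakk#-', group 1 = 'ppakk'; at [11:17] match 'kkk&- ', group 1 = 'kkk'; at [22:31] match 'pakkkkk.%', group 1 = 'pakkkkk'.
One capturing group, so `findall` returns just the captured substring from each match — 3 in all.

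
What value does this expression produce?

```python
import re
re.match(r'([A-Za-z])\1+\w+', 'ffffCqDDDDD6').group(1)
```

A backreference is literal: `\1` must see the identical characters the first group matched.
`re.match` won't scan ahead — the pattern has to work from the very first character.
The match spans [0:12] → 'ffffCqDDDDD6'.
Captured: group 1 = 'f'.

'f'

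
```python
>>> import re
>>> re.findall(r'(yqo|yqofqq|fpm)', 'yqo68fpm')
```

Scanning left to right: at [0:3] match 'yqo', group 1 = 'yqo'; at [5:8] match 'fpm', group 1 = 'fpm'.
`findall` collects group 1 from each match (2 total).

['yqo', 'fpm']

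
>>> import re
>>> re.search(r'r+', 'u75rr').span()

The pattern matches one or more of a literal 'r'.
The match spans [3:5] → 'rr'.

(3, 5)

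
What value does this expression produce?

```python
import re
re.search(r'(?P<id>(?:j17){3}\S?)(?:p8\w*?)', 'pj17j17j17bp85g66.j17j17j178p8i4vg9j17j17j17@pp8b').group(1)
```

'j17j17j17b'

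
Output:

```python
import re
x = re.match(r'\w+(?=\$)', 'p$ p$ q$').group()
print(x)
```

Because the assertion is zero-width, the text it checks is not consumed and won't appear in the result.
With `match`, the pattern is implicitly anchored at the beginning.
The match spans [0:1] → 'p'.

p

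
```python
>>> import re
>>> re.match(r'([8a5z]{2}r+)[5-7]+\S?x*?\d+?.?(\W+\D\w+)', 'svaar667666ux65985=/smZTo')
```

With `match`, the pattern is implicitly anchored at the beginning.
Here position 0 doesn't satisfy it, so the call returns None.

None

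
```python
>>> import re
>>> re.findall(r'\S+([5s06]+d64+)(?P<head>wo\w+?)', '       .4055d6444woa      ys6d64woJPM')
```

[('5d6444', 'woa'), ('6d64', 'woJ')]

Pattern: one or more of a non-whitespace character; then one or more of one of [5s06], then the literal 'd6', then one or more of the literal '4' (captured); then the literal 'wo', then one or more of a word character (lazy) (captured as 'head').
With the lazy modifier that quantifier settles for the fewest repetitions that let the rest of the pattern succeed (the atoms after it are unaffected and can still be greedy).
Scanning left to right: at [7:20] match '.4055d6444woa', groups = ('5d6444', 'woa'); at [26:35] match 'ys6d64woJ', groups = ('6d64', 'woJ').
2 groups means each result is a tuple of 2 captured strings — 2 here.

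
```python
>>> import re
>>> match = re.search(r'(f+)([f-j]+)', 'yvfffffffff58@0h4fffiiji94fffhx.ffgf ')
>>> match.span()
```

(2, 11)

The pattern matches one or more of a literal 'f' (captured); then one or more of a character in [f-j] (captured).
`search` walks the string left to right and returns the first match it finds.
The match spans [2:11] → 'fffffffff'.
Captured: group 1 = 'ffffffff', group 2 = 'f'.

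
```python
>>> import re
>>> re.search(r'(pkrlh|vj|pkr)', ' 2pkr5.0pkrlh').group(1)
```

'pkr'

`re.search` tries every starting position until one works.
The match spans [2:5] → 'pkr'.
Captured: group 1 = 'pkr'.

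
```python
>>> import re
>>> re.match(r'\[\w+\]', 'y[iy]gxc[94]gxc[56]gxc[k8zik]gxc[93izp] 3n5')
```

None

With `match`, the pattern is implicitly anchored at the beginning.
Here position 0 doesn't satisfy it, so the call returns None.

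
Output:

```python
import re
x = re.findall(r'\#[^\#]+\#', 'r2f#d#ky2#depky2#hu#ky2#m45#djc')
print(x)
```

No capturing groups, so `findall` returns the 3 full match strings.

['#d#', '#depky2#', '#ky2#']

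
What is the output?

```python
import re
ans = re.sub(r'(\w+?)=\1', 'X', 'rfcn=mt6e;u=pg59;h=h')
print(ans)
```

The backreference `\1` re-matches whatever the first group consumed, character for character.
Each match is replaced by 'X'.

rfcn=mt6e;u=pg59;X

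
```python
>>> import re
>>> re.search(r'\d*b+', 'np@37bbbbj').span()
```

(3, 9)

This matches zero or more of a digit; then one or more of a literal 'b'.
`search` walks the string left to right and returns the first match it finds.
The match spans [3:9] → '37bbbb'.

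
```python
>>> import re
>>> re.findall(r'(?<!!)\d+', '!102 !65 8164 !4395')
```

['02', '5', '8164', '395']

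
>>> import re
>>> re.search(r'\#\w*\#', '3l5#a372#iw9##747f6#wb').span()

`re.search` tries every starting position until one works.
The match spans [3:9] → '#a372#'.

(3, 9)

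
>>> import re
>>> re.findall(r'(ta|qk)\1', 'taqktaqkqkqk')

After group 1 captures some text, `\1` only succeeds where that same text appears again.
Because there's exactly one group, `findall` drops the full match and keeps group 1 from the one hit.

['qk']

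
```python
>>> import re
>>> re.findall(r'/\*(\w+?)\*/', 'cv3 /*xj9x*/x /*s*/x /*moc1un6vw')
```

['xj9x', 's']

Scanning left to right: at [4:12] match '/*xj9x*/', group 1 = 'xj9x'; at [14:19] match '/*s*/', group 1 = 's'.
With a single group, `findall` returns only what that group captured — 2 items.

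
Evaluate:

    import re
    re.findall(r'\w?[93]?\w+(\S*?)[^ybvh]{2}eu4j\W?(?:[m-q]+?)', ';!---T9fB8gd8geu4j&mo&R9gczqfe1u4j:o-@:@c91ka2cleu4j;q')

This matches optionally a word character; then optionally one of [93], then one or more of a word character; then zero or more of a non-whitespace character (lazy) (captured); then exactly 2 of any character except [ybvh], then the literal 'eu', then the literal '4j'; then optionally a non-word character; then one or more of a character in [m-q] (lazy) (non-capturing group).
Scanning left to right: at [5:54] match 'T9fB8gd8geu4j&mo&R9gczqfe1u4j:o-@:@c91ka2cleu4j;q', group 1 = '&mo&R9gczqfe1u4j:o-@:@c91ka2'.
Because there's exactly one group, `findall` drops the full match and keeps group 1 from the one hit.

['&mo&R9gczqfe1u4j:o-@:@c91ka2']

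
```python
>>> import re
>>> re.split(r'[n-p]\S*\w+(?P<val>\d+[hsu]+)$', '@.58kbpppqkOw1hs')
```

['@.58kb', '1hs', '']

This matches a character in [n-p], then zero or more of a non-whitespace character, then one or more of a word character; then one or more of a digit, then one or more of one of [hsu] (captured as 'val'); then anchored at the end.
Matches to split on: at [6:16] → 'pppqkOw1hs'.
The group in the pattern means `split` returns the separators' captures alongside the pieces.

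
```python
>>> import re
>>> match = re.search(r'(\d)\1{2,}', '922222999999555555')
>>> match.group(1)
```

`\1` has to match the exact text group 1 already captured.
Unlike `match`, `search` isn't anchored — it looks for the pattern anywhere in the string.
The match spans [1:6] → '22222'.
Captured: group 1 = '2'.

'2'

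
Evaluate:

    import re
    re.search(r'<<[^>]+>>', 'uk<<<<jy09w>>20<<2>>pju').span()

The match spans [2:13] → '<<<<jy09w>>'.

(2, 13)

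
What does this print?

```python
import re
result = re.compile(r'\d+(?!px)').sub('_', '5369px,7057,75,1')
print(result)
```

_9px,_,_,_

A negative assertion filters positions out without eating any characters.
Matches: at [0:3] → '536'; at [7:11] → '7057'; at [12:14] → '75'; at [15:16] → '1'.
Each match is replaced by '_'.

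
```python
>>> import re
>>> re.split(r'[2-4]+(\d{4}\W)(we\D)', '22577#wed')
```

`re.split` interleaves the captured-group text with the surrounding fragments.

['', '2577#', 'wed', '']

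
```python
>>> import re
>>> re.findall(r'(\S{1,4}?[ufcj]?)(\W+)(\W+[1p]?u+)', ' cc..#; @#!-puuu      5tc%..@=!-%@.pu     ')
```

[('cc', '..#; @#!', '-puuu'), ('5tc', '%..@=!-%@', '.pu')]

Pattern: 1 to 4 of a non-whitespace character (lazy), then optionally one of [ufcj] (captured); then one or more of a non-word character (captured); then one or more of a non-word character, then optionally one of [1p], then one or more of a literal 'u' (captured).
The `?` after the quantifier makes it lazy — it takes as little as possible before letting the rest of the pattern try.
Walking the string: at [1:16] match 'cc..#; @#!-puuu', groups = ('cc', '..#; @#!', '-puuu'); at [22:37] match '5tc%..@=!-%@.pu', groups = ('5tc', '%..@=!-%@', '.pu').
With 3 capturing groups, `findall` returns a 3-tuple per match.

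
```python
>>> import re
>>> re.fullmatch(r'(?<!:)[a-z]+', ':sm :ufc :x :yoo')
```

None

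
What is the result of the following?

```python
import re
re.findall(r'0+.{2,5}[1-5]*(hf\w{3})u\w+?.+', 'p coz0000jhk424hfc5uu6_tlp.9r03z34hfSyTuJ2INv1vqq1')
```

Pattern: one or more of a literal '0', then 2 to 5 of any character, then zero or more of a character in [1-5]; then the literal 'hf', then exactly 3 of a word character (captured); then a literal 'u', then one or more of a word character (lazy), then one or more of any character.
Because there's exactly one group, `findall` drops the full match and keeps group 1 from the one hit.

['hfc5u']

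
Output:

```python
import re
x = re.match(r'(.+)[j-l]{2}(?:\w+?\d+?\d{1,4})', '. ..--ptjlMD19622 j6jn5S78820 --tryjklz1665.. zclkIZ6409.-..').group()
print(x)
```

. ..--ptjlMD19622 j6jn5S78820 --tryjklz1665.. zclkIZ6409

With `match`, the pattern is implicitly anchored at the beginning.
The match spans [0:56] → '. ..--ptjlMD19622 j6jn5S78820 --tryjklz1665.. zclkIZ6409'.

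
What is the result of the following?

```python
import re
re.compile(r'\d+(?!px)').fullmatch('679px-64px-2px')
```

None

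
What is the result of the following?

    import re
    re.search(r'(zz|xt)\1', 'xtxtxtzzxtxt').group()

'xtxt'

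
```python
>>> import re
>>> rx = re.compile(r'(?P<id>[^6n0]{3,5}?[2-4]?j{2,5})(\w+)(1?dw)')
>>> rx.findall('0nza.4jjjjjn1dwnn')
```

[('za.4jjjjj', 'n1', 'dw')]

The pattern matches 3 to 5 of any character except [6n0] (lazy), then optionally a character in [2-4], then 2 to 5 of a literal 'j' (captured as 'id'); then one or more of a word character (captured); then optionally a literal '1', then the literal 'dw' (captured).
Walking the string: at [2:15] match 'za.4jjjjjn1dw', groups = ('za.4jjjjj', 'n1', 'dw').
`findall` packs the 3 group values into a tuple for every match.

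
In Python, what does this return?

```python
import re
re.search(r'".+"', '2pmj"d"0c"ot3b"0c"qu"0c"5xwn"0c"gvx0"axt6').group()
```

'"d"0c"ot3b"0c"qu"0c"5xwn"0c"gvx0"'

The match spans [4:37] → '"d"0c"ot3b"0c"qu"0c"5xwn"0c"gvx0"'.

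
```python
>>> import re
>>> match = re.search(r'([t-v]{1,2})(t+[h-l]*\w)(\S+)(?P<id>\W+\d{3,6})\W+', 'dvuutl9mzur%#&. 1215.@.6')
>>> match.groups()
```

This matches 1 to 2 of a character in [t-v] (captured); then one or more of a literal 't', then zero or more of a character in [h-l], then a word character (captured); then one or more of a non-whitespace character (captured); then one or more of a non-word character, then 3 to 6 of a digit (captured as 'id'); then one or more of a non-word character.
`re.search` scans for the first position where the pattern succeeds.
The match spans [2:23] → 'uutl9mzur%#&. 1215.@.'.
Captured: group 1 = 'uu', group 2 = 'tl9', group 3 = 'mzur%#&.', group 4 = ' 1215'.

('uu', 'tl9', 'mzur%#&.', ' 1215')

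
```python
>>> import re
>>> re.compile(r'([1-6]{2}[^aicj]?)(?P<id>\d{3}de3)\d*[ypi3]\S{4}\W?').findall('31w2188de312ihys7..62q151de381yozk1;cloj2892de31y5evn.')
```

This matches exactly 2 of a character in [1-6], then optionally any character except [aicj] (captured); then exactly 3 of a digit, then the literal 'de3' (captured as 'id'); then zero or more of a digit; then one of [ypi3], then exactly 4 of a non-whitespace character, then optionally a non-word character.
Scanning left to right: at [19:36] match '62q151de381yozk1;', groups = ('62q', '151de3').
Multiple groups make `findall` return tuples — one 2-tuple for the one match.

[('62q', '151de3')]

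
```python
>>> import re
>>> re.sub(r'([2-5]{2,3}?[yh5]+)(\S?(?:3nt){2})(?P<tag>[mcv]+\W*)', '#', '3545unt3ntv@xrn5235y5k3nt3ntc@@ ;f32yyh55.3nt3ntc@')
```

'3545unt3ntv@xrn#f#'

Pattern: 2 to 3 of a character in [2-5] (lazy), then one or more of one of [yh5] (captured); then optionally a non-whitespace character, then the literal '3nt' repeated 2 times (captured); then one or more of one of [mcv], then zero or more of a non-word character (captured as 'tag').
Every occurrence is swapped for '#'.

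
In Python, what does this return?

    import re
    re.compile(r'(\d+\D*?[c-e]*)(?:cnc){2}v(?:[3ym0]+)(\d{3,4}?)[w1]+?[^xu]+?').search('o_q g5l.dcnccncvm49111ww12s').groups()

The match spans [5:22] → '5l.dcnccncvm49111'.
Captured: group 1 = '5l.d', group 2 = '491'.

('5l.d', '491')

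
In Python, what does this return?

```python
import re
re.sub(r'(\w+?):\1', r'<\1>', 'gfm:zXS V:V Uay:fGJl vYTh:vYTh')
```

'gfm:zXS <V> Uay:fGJl <vYTh>'

`\1` has to match the exact text group 1 already captured.
`\1` in the replacement pulls in group 1's text for each match.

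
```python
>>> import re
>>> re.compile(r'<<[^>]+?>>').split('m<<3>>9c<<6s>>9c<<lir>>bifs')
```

['m', '9c', '9c', 'bifs']

Matches to split on: at [1:6] → '<<3>>'; at [8:14] → '<<6s>>'; at [16:23] → '<<lir>>'.
Splitting on the pattern gives 4 pieces.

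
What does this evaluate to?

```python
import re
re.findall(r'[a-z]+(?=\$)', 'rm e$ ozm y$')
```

['e', 'y']

Lookahead/lookbehind check context without consuming it, so the matched span excludes the asserted characters.
Matches: at [3:4] → 'e'; at [10:11] → 'y'.
`findall` yields the raw match text (2 of them) because the pattern has no groups.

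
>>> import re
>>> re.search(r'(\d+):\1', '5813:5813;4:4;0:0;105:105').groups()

The match spans [0:9] → '5813:5813'.
Captured: group 1 = '5813'.

('5813',)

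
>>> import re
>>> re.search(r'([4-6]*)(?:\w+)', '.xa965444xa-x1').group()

'xa965444xa'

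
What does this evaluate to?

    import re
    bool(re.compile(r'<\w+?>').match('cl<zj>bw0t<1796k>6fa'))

`re.match` only tries the pattern at the start of the string.
Here position 0 doesn't satisfy it, so the call returns None, and `bool(None)` is False.

False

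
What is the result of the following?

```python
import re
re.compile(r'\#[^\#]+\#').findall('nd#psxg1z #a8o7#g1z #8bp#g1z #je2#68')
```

['#psxg1z #', '#g1z #', '#g1z #']

Matches: at [2:11] → '#psxg1z #'; at [15:21] → '#g1z #'; at [24:30] → '#g1z #'.
No capturing groups, so `findall` returns the 3 full match strings.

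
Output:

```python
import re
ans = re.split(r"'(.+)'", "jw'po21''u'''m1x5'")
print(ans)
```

['jw', "po21''u'''m1x5", '']

Matches to split on: at [2:18] → "'po21''u'''m1x5'".
Because the pattern has a capturing group, `split` also inserts each captured text between the pieces.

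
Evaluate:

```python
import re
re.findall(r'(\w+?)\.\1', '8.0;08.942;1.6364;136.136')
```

A backreference is literal: `\1` must see the identical characters the first group matched.
With a single group, `findall` returns only what that group captured — 1 item.

['136']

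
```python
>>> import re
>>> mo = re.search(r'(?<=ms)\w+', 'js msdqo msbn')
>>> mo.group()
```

'dqo'

Because the assertion is zero-width, the text it checks is not consumed and won't appear in the result.
The match spans [5:8] → 'dqo'.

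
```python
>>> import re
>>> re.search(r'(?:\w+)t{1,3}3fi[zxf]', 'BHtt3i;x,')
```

None

This matches one or more of a word character (non-capturing group); then 1 to 3 of the literal 't', then the literal '3fi', then one of [zxf].
Here the pattern never matches, so the call returns None.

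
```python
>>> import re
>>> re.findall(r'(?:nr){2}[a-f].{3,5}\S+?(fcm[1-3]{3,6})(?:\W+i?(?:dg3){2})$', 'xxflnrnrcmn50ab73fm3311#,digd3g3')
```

With a single group, `findall` returns only what that group captured — 0 items.
Nothing in the string satisfies the pattern, so the list is empty.

[]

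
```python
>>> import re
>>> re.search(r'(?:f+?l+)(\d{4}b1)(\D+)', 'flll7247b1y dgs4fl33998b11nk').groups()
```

('7247b1', 'y dgs')

The match spans [0:15] → 'flll7247b1y dgs'.
Captured: group 1 = '7247b1', group 2 = 'y dgs'.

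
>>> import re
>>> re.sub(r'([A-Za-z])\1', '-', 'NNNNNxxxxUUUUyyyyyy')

'--N-------'

`\1` is not a pattern — it's the concrete string captured by group 1, re-applied verbatim.
Each match is replaced by '-'.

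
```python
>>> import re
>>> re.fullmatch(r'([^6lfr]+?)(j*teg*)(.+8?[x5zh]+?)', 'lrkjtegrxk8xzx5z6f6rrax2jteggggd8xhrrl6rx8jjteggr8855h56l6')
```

None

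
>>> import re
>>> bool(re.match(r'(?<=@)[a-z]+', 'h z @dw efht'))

False

`re.match` won't scan ahead — the pattern has to work from the very first character.
Here position 0 doesn't satisfy it, so the call returns None, and `bool(None)` is False.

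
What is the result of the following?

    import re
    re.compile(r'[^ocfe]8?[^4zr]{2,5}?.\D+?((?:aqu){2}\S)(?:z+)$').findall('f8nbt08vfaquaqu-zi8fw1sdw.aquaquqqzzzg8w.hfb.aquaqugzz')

['aquaqug']

Pattern: any character except [ocfe], then optionally a literal '8', then 2 to 5 of any character except [4zr] (lazy); then any character, then one or more of a non-digit (lazy); then the literal 'aqu' repeated 2 times, then a non-whitespace character (captured); then one or more of a literal 'z' (non-capturing group); then anchored at the end.
Walking the string: at [36:54] match 'zg8w.hfb.aquaqugzz', group 1 = 'aquaqug'.
One capturing group, so `findall` returns just the captured substring from the one match — 1 in all.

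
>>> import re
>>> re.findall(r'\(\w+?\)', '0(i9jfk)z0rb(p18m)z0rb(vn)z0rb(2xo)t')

['(i9jfk)', '(p18m)', '(vn)', '(2xo)']

Walking the string: at [1:8] → '(i9jfk)'; at [12:18] → '(p18m)'; at [22:26] → '(vn)'; at [30:35] → '(2xo)'.
Since nothing is captured, `findall` lists the 4 matched substrings directly.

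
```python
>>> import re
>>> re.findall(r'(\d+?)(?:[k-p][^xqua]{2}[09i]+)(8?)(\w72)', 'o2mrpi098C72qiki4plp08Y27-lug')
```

Multiple groups make `findall` return tuples — one 3-tuple for the one match.

[('2', '8', 'C72')]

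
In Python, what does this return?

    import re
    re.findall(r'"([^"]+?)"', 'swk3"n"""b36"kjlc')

['n', 'b36']

`findall` collects group 1 from each match (2 total).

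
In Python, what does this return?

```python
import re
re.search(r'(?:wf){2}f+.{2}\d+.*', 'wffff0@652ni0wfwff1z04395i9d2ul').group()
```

'wfwff1z04395i9d2ul'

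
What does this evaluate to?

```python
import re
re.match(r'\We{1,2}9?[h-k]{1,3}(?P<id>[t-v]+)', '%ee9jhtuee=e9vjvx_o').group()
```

'%ee9jhtu'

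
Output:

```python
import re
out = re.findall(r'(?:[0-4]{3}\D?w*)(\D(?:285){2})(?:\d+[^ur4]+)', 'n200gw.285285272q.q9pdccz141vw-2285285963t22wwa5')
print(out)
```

Pattern: exactly 3 of a character in [0-4], then optionally a non-digit, then zero or more of the literal 'w' (non-capturing group); then a non-digit, then the literal '285' repeated 2 times (captured); then one or more of a digit, then one or more of any character except [ur4] (non-capturing group).
Walking the string: at [1:26] match '200gw.285285272q.q9pdccz1', group 1 = '.285285'.
With a single group, `findall` returns only what that group captured — 1 item.

['.285285']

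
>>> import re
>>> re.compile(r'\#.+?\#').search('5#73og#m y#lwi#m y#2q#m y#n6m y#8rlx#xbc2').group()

A `+?`/`*?`/`{m,n}?` starts at its minimum and grows only as far as needed for what follows to match.
`search` walks the string left to right and returns the first match it finds.
The match spans [1:7] → '#73og#'.

'#73og#'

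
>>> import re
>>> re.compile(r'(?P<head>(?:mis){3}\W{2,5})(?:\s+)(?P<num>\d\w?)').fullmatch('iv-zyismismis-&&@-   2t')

None

This matches the literal 'mis' repeated 3 times, then 2 to 5 of a non-word character (captured as 'head'); then one or more of whitespace (non-capturing group); then a digit, then optionally a word character (captured as 'num').
`fullmatch` succeeds only if the pattern covers the string from start to end.
Here there's no way to consume every character, so the call returns None.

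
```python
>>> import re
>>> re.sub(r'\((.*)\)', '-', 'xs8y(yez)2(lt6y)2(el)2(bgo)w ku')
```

'xs8y-w ku'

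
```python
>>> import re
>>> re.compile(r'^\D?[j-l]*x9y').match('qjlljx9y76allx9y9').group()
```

'qjlljx9y'

`re.match` won't scan ahead — the pattern has to work from the very first character.
The match spans [0:8] → 'qjlljx9y'.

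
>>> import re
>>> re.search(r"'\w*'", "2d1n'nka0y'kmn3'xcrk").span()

`search` walks the string left to right and returns the first match it finds.
The match spans [4:11] → "'nka0y'".

(4, 11)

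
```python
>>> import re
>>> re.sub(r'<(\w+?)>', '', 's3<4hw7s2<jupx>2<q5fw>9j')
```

Matches: at [9:15] → '<jupx>'; at [16:22] → '<q5fw>'.
Each match is replaced by ''.

's3<4hw7s229j'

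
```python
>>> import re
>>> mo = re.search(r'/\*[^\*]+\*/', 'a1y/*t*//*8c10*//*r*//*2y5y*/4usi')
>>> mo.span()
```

(3, 8)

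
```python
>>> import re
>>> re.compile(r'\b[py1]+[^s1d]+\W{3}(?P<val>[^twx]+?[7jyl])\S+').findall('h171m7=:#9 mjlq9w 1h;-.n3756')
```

['n37']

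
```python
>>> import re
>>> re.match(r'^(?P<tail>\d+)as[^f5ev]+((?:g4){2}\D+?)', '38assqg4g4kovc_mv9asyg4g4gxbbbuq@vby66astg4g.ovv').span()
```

(0, 11)

The pattern matches anchored at the start of the string; then one or more of a digit (captured as 'tail'); then the literal 'as', then one or more of any character except [f5ev]; then the literal 'g4' repeated 2 times, then one or more of a non-digit (lazy) (captured).
Because the quantifier is non-greedy, it stops expanding at the earliest point where the rest of the pattern can succeed.
`match` is anchored at position 0; if the pattern doesn't fit there, it returns None.
The match spans [0:11] → '38assqg4g4k'.
Captured: group 1 = '38', group 2 = 'g4g4k'.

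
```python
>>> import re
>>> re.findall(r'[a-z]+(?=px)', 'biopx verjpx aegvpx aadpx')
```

['bio', 'verj', 'aegv', 'aad']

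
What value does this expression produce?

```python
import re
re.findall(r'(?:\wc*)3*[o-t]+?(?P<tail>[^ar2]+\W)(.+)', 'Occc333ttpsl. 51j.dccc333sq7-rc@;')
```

[('tpsl. 51j.dccc333sq7-', 'rc@;')]

The pattern matches a word character, then zero or more of a literal 'c' (non-capturing group); then zero or more of a literal '3', then one or more of a character in [o-t] (lazy); then one or more of any character except [ar2], then a non-word character (captured as 'tail'); then one or more of any character (captured).
Walking the string: at [0:33] match 'Occc333ttpsl. 51j.dccc333sq7-rc@;', groups = ('tpsl. 51j.dccc333sq7-', 'rc@;').
`findall` packs the 2 group values into a tuple for every match.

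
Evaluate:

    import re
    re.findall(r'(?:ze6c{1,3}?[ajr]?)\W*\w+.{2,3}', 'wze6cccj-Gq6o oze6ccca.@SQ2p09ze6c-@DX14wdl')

['ze6cccj-Gq', 'ze6ccca.@S', 'ze6c-@DX14wdl']

Pattern: the literal 'ze6', then 1 to 3 of a literal 'c' (lazy), then optionally one of [ajr] (non-capturing group); then zero or more of a non-word character, then one or more of a word character, then 2 to 3 of any character.
The `?` after the quantifier makes it lazy — it takes as little as possible before letting the rest of the pattern try.
Scanning left to right: at [1:11] → 'ze6cccj-Gq'; at [15:25] → 'ze6ccca.@S'; at [30:43] → 'ze6c-@DX14wdl'.
With no groups in the pattern, `findall` gives back each whole match — 3 here.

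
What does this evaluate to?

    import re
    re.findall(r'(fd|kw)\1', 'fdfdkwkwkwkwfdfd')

['fd', 'kw', 'kw', 'fd']

A backreference is literal: `\1` must see the identical characters the first group matched.
Matches: at [0:4] match 'fdfd', group 1 = 'fd'; at [4:8] match 'kwkw', group 1 = 'kw'; at [8:12] match 'kwkw', group 1 = 'kw'; at [12:16] match 'fdfd', group 1 = 'fd'.
Because there's exactly one group, `findall` drops the full match and keeps group 1 from each hit.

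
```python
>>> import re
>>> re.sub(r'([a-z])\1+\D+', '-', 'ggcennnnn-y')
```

The backreference `\1` re-matches whatever the first group consumed, character for character.
Every occurrence is swapped for '-'.

'-'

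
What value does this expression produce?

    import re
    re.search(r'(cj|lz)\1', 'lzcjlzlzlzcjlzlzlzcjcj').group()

'lzlz'

A backreference is literal: `\1` must see the identical characters the first group matched.
The match spans [4:8] → 'lzlz'.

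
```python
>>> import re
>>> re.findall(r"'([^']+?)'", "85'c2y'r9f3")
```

Scanning left to right: at [2:7] match "'c2y'", group 1 = 'c2y'.
One capturing group, so `findall` returns just the captured substring from the one match — 1 in all.

['c2y']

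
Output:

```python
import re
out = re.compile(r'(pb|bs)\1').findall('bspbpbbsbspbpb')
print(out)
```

A backreference is literal: `\1` must see the identical characters the first group matched.
One capturing group, so `findall` returns just the captured substring from each match — 3 in all.

['pb', 'bs', 'pb']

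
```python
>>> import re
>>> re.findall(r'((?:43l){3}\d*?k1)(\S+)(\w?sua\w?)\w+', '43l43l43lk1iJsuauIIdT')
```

This matches the literal '43l' repeated 3 times, then zero or more of a digit (lazy), then the literal 'k1' (captured); then one or more of a non-whitespace character (captured); then optionally a word character, then the literal 'sua', then optionally a word character (captured); then one or more of a word character.
Walking the string: at [0:21] match '43l43l43lk1iJsuauIIdT', groups = ('43l43l43lk1', 'iJ', 'suau').
Multiple groups make `findall` return tuples — one 3-tuple for the one match.

[('43l43l43lk1', 'iJ', 'suau')]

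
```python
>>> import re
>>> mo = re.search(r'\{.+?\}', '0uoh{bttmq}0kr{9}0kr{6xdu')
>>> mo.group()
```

'{bttmq}'

A `+?`/`*?`/`{m,n}?` starts at its minimum and grows only as far as needed for what follows to match.
The match spans [4:11] → '{bttmq}'.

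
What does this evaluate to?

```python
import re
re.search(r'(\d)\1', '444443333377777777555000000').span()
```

(0, 2)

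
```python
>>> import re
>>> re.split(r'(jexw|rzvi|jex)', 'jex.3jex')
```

['', 'jex', '.3', 'jex', '']

`re.split` interleaves the captured-group text with the surrounding fragments.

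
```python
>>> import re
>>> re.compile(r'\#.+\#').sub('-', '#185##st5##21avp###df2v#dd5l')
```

'-dd5l'

Each match is replaced by '-'.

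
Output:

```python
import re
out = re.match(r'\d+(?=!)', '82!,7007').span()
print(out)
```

(0, 2)

`match` is anchored at position 0; if the pattern doesn't fit there, it returns None.
The match spans [0:2] → '82'.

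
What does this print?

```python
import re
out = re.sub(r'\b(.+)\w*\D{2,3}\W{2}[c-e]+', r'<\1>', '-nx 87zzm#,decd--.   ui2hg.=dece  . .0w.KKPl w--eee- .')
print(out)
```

The pattern matches a word boundary (`\b`, zero-width); then one or more of any character (captured); then zero or more of a word character, then 2 to 3 of a non-digit, then exactly 2 of a non-word character; then one or more of a character in [c-e].
Each match is replaced using the text its own group 1 captured.

-<nx 87zzm#,decd--.   ui2hg.=dece  . .0w.KKPl>- .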